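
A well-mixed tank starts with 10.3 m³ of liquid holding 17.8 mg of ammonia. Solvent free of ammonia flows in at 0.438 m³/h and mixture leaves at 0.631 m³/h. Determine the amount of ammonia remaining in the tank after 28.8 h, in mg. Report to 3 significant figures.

Let m(t) be the amount of ammonia. Volume: V(t) = V₀ + (Q_in − Q_out) t = 10.3 − 0.19300 t; V(28.8) = 4.7416 m³.
No ammonia enters, so dm/dt = −Q_out · (m/V).
dm/m = −Q_out dt/(V₀ − 0.19300 t); integrating gives ln(m/m₀) = −(Q_out/(Q_in−Q_out)) ln(V/V₀).
m = m₀ (V₀/V)^(Q_out/(Q_in−Q_out)) = 17.8 × (10.3/4.7416)^(-3.2694) = 1.4090 mg.

1.41 mg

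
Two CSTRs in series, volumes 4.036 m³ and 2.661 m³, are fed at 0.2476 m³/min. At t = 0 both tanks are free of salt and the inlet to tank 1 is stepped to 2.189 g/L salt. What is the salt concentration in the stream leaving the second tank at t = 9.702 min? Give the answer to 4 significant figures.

Time constants: τᵢ = Vᵢ/Q for each well-mixed tank.
τ₁ = 4.036/0.2476 = 16.3005 min; τ₂ = 2.661/0.2476 = 10.7472 min.
Tank 1: C₁ = C_in(1 − e^(−t/τ₁)). Tank 2 (τ₁ ≠ τ₂): C₂ = C_in[1 − (τ₁ e^(−t/τ₁) − τ₂ e^(−t/τ₂))/(τ₁ − τ₂)].
At t = 9.702: e^(−t/τ₁) = 0.551454, e^(−t/τ₂) = 0.405454.
C₂ = 2.189·[1 − (16.3005·0.551454 − 10.7472·0.405454)/(5.55331)] = 2.189·0.165996 = 0.363364 g/L.

0.3634 g/L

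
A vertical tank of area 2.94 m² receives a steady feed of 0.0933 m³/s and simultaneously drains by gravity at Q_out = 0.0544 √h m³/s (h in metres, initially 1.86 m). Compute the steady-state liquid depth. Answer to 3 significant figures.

A dh/dt = Q_in − 0.0544 √h. Steady state requires inflow = outflow:
Q_in = 0.0544 √h_ss ⇒ √h_ss = 0.0933/0.0544 = 1.7151.
h_ss = 1.7151² = 2.9415 m. (Since h₀ = 1.86 m < h_ss, the level will rise toward this value.)

2.94 m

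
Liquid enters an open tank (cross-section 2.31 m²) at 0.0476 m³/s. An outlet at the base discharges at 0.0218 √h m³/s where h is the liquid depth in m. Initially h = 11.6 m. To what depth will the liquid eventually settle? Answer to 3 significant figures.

Accumulation of liquid (constant cross-section A): A dh/dt = Q_in − 0.0218 √h. At steady state dh/dt = 0:
Q_in = 0.0218 √h_ss ⇒ √h_ss = 0.0476/0.0218 = 2.1835.
h_ss = 2.1835² = 4.7676 m. (Since h₀ = 11.6 m > h_ss, the level will fall toward this value.)

4.77 m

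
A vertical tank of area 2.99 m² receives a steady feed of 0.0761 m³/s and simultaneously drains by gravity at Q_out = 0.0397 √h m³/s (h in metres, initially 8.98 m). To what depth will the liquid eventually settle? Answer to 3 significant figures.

Volume balance on the tank: A dh/dt = Q_in − 0.0397 √h. At steady state dh/dt = 0:
Q_in = 0.0397 √h_ss ⇒ √h_ss = 0.0761/0.0397 = 1.9169.
h_ss = 1.9169² = 3.6744 m. (Since h₀ = 8.98 m > h_ss, the level will fall toward this value.)

3.67 m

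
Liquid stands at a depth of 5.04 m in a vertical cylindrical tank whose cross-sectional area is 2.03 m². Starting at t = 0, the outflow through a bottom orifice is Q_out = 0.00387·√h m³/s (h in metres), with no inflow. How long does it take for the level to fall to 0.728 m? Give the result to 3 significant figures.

A dh/dt = −Q_out = −0.00387 √h.
Separate and integrate: 2(√h − √h₀) = −(0.00387/A) t.
t = 2A(√h₀ − √h)/0.00387 = 2·2.03·(√5.04 − √0.728)/0.00387
  = 4.0600 × (2.2450 − 0.85323) / 0.00387 = 1460.1 s.

1460 s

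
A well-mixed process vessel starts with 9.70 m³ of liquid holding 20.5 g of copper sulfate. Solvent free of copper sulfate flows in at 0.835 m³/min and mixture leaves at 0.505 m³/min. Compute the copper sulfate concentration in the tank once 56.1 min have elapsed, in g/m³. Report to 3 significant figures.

0.142 g/m³

Let m(t) be the amount of copper sulfate. Volume: V(t) = V₀ + (Q_in − Q_out) t = 9.70 + 0.33000 t; V(56.1) = 28.213 m³.
Species balance (pure solvent in): dm/dt = −Q_out · m/V(t).
dm/m = −Q_out dt/(V₀ + 0.33000 t); integrating gives ln(m/m₀) = −(Q_out/(Q_in−Q_out)) ln(V/V₀).
m = m₀ (V₀/V)^(Q_out/(Q_in−Q_out)) = 20.5 × (9.70/28.213)^(1.5303) = 4.0012 g.
C = m/V = 4.0012/28.213 = 0.14182 g/m³.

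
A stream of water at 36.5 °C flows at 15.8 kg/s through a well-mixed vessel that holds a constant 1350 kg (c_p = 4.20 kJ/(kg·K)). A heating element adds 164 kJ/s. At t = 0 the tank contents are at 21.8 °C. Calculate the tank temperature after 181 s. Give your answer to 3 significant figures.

36.9 °C

M c_p dT/dt = ṁ c_p (T_in − T) + Q̇.
τ = M/ṁ = 85.443 s; T_ss = T_in + Q̇/(ṁ c_p) = 36.5 + 164/(15.8·4.20) = 38.971 °C.
T approaches T_ss exponentially: T(t) = T_ss + (T₀ − T_ss) e^(−t/τ).
T(181) = 38.971 + (-17.171)·e^(−181/85.443) = 38.971 + (-17.171)·0.12023 = 36.907 °C.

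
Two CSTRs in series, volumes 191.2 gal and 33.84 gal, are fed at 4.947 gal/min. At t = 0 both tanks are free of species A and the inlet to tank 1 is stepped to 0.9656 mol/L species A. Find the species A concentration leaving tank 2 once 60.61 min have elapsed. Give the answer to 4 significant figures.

0.7211 mol/L

Time constants: τᵢ = Vᵢ/Q for each well-mixed tank.
τ₁ = 191.2/4.947 = 38.6497 min; τ₂ = 33.84/4.947 = 6.84051 min.
Solving the cascade with C₁(0)=C₂(0)=0 gives C₂(t) = C_in[1 − (τ₁ e^(−t/τ₁) − τ₂ e^(−t/τ₂))/(τ₁ − τ₂)].
At t = 60.61: e^(−t/τ₁) = 0.208422, e^(−t/τ₂) = 0.000141891.
C₂ = 0.9656·[1 − (38.6497·0.208422 − 6.84051·0.000141891)/(31.8092)] = 0.9656·0.746787 = 0.721098 mol/L.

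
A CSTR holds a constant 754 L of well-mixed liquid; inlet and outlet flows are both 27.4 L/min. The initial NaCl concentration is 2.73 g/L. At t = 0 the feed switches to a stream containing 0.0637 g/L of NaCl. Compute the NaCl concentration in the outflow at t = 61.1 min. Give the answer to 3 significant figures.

Unsteady species balance (constant V, well mixed): V dC/dt = Q(C_in − C).
So dC/dt = (C_in − C)/τ with τ = V/Q = 754/27.4 = 27.518 min.
Solution: C(t) = C_in + (C₀ − C_in) e^(−t/τ).
C(61.1) = 0.0637 + (2.73 − 0.0637)·e^(−61.1/27.518) = 0.0637 + (2.6663)·0.10857 = 0.35318 g/L.

0.353 g/L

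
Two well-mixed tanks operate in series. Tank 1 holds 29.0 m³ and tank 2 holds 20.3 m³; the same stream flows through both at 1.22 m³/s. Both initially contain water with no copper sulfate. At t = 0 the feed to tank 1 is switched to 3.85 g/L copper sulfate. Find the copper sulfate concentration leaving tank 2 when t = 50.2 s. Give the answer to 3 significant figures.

2.74 g/L

Time constants: τᵢ = Vᵢ/Q for each well-mixed tank.
τ₁ = 29.0/1.22 = 23.770 s; τ₂ = 20.3/1.22 = 16.639 s.
Solving the cascade with C₁(0)=C₂(0)=0 gives C₂(t) = C_in[1 − (τ₁ e^(−t/τ₁) − τ₂ e^(−t/τ₂))/(τ₁ − τ₂)].
At t = 50.2: e^(−t/τ₁) = 0.12101, e^(−t/τ₂) = 0.048950.
C₂ = 3.85·[1 − (23.770·0.12101 − 16.639·0.048950)/(7.1311)] = 3.85·0.71084 = 2.7367 g/L.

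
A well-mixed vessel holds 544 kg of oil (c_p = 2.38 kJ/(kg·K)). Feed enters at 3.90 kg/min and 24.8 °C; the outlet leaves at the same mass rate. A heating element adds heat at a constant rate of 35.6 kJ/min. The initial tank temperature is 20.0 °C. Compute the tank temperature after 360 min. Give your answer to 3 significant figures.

28.0 °C

Energy balance: M c_p dT/dt = ṁ c_p (T_in − T) + 35.6.
τ = M/ṁ = 139.49 min; T_ss = T_in + Q̇/(ṁ c_p) = 24.8 + 35.6/(3.90·2.38) = 28.635 °C.
This is linear first-order; T(t) = T_ss + (T₀ − T_ss) e^(−t/τ).
T(360) = 28.635 + (-8.6354)·e^(−360/139.49) = 28.635 + (-8.6354)·0.075707 = 27.982 °C.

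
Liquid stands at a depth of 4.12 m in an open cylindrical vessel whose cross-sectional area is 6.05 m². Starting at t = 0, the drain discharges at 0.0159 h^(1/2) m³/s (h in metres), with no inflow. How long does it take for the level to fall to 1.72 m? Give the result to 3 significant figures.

547 s

Mass balance (ρ constant): A dh/dt = −0.0159 √h.
∫ h^(−1/2) dh = −(0.0159/A) ∫ dt, giving 2√h = 2√h₀ − (0.0159/A) t.
t = 2A(√h₀ − √h)/0.0159 = 2·6.05·(√4.12 − √1.72)/0.0159
  = 12.100 × (2.0298 − 1.3115) / 0.0159 = 546.62 s.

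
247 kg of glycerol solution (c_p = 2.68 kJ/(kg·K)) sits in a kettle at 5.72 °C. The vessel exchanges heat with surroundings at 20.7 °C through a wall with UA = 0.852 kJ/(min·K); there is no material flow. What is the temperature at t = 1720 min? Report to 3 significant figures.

Unsteady energy balance on the tank contents: M c_p dT/dt = −UA(T − T_amb).
dT/dt = (T_ss − T)/τ with T_ss = T_amb = 20.700 °C, τ = M c_p/UA = 247·2.68/0.852 = 776.95 min.
T approaches T_ss exponentially: T(t) = T_ss + (T₀ − T_ss) e^(−t/τ).
T(1720) = 20.700 + (-14.980)·0.10929 = 19.063 °C.

19.1 °C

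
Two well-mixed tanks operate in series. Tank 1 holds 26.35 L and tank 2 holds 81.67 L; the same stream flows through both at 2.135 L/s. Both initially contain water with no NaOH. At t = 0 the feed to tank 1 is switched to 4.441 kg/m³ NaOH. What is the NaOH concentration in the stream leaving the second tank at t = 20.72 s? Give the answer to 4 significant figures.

Each tank obeys Vᵢ dCᵢ/dt = Q(Cᵢ₋₁ − Cᵢ), so τᵢ = Vᵢ/Q.
τ₁ = 26.35/2.135 = 12.3419 s; τ₂ = 81.67/2.135 = 38.2529 s.
Solving the cascade with C₁(0)=C₂(0)=0 gives C₂(t) = C_in[1 − (τ₁ e^(−t/τ₁) − τ₂ e^(−t/τ₂))/(τ₁ − τ₂)].
At t = 20.72: e^(−t/τ₁) = 0.186592, e^(−t/τ₂) = 0.581783.
C₂ = 4.441·[1 − (12.3419·0.186592 − 38.2529·0.581783)/(-25.9110)] = 4.441·0.229980 = 1.02134 kg/m³.

1.021 kg/m³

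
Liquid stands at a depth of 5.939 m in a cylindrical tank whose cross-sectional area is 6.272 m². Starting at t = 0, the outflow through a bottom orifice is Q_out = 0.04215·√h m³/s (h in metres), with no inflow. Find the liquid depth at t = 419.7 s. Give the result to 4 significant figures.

1.054 m

Volume balance on the tank: A dh/dt = −0.04215 √h.
Separate and integrate: 2(√h − √h₀) = −(0.04215/A) t.
√h = √5.939 − 0.04215·419.7/(2·6.272) = 2.43701 − 1.41026 = 1.02674.
h = 1.02674² = 1.05420 m.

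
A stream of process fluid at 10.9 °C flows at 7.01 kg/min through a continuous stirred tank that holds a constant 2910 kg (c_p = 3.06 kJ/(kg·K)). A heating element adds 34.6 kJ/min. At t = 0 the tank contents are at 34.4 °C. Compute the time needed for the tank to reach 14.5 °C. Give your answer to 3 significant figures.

Unsteady energy balance on the tank contents: M c_p dT/dt = ṁ c_p (T_in − T) + 34.6.
τ = M/ṁ = 415.12 min; T_ss = T_in + Q̇/(ṁ c_p) = 12.513 °C.
T(t) = T_ss + (T₀ − T_ss) e^(−t/τ). Set T = 14.5:
e^(−t/τ) = (14.5 − 12.513)/(34.4 − 12.513) = 0.090784
t = −415.12 · ln(0.090784) = 995.99 min.

996 min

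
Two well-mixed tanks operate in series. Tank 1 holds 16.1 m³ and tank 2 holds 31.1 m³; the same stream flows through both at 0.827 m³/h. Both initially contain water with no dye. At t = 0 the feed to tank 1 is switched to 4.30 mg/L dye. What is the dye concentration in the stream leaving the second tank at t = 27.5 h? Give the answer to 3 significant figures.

1.13 mg/L

Time constants: τᵢ = Vᵢ/Q for each well-mixed tank.
τ₁ = 16.1/0.827 = 19.468 h; τ₂ = 31.1/0.827 = 37.606 h.
Tank 1: C₁ = C_in(1 − e^(−t/τ₁)). Tank 2 (τ₁ ≠ τ₂): C₂ = C_in[1 − (τ₁ e^(−t/τ₁) − τ₂ e^(−t/τ₂))/(τ₁ − τ₂)].
At t = 27.5: e^(−t/τ₁) = 0.24351, e^(−t/τ₂) = 0.48130.
C₂ = 4.30·[1 − (19.468·0.24351 − 37.606·0.48130)/(-18.138)] = 4.30·0.26348 = 1.1330 mg/L.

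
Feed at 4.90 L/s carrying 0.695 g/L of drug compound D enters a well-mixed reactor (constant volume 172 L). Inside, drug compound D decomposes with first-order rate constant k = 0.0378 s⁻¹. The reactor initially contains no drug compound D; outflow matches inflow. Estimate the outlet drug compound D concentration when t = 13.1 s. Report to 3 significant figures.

0.173 g/L

Accumulation = in − out − consumed: V dC/dt = Q C_in − Q C − k V C.
This is linear with rate a = Q/V + k = 0.066288 s⁻¹.
C_ss = Q C_in/(Q + kV) = 0.29869 g/L; C(t) = C_ss + (C₀ − C_ss) e^(−a t).
C(13.1) = 0.29869 + (-0.29869)·e^(−0.066288·13.1) = 0.29869 + (-0.29869)·0.41963 = 0.17335 g/L.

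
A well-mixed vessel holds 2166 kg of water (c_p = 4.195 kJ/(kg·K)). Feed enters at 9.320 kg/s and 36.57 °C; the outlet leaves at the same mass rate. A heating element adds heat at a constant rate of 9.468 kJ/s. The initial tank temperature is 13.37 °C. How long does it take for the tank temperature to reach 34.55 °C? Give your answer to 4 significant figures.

543.4 s

M c_p dT/dt = ṁ c_p (T_in − T) + Q̇.
τ = M/ṁ = 232.403 s; T_ss = T_in + Q̇/(ṁ c_p) = 36.8122 °C.
T(t) = T_ss + (T₀ − T_ss) e^(−t/τ). Set T = 34.55:
e^(−t/τ) = (34.55 − 36.8122)/(13.37 − 36.8122) = 0.0964998
t = −232.403 · ln(0.0964998) = 543.409 s.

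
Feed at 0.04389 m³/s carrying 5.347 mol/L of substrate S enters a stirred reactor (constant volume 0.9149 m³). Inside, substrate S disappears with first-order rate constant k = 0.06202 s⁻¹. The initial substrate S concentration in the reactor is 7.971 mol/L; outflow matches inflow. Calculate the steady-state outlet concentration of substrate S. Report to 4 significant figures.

2.332 mol/L

Species balance: V dC/dt = Q C_in − Q C − k V C.
Steady state (dC/dt = 0): C_ss = Q C_in/(Q + kV) = C_in/(1 + kV/Q).
C_ss = 0.04389·5.347/(0.04389 + 0.06202·0.9149) = 0.234680/0.100632 = 2.33206 mol/L.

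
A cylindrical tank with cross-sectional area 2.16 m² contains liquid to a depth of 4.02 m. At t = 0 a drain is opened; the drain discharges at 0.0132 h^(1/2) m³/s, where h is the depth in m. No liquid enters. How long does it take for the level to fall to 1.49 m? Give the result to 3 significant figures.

257 s

Accumulation of liquid (constant cross-section A): A dh/dt = −0.0132 √h.
Separate and integrate: 2(√h − √h₀) = −(0.0132/A) t.
t = 2A(√h₀ − √h)/0.0132 = 2·2.16·(√4.02 − √1.49)/0.0132
  = 4.3200 × (2.0050 − 1.2207) / 0.0132 = 256.69 s.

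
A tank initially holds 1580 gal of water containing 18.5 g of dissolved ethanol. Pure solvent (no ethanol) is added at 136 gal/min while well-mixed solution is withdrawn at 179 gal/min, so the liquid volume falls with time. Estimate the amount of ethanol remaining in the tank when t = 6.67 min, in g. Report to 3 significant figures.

8.04 g

Total volume: dV/dt = Q_in − Q_out = -43.000 gal/min, so V(t) = 1580 − 43.000 t and V(6.67) = 1293.2 gal.
Solute balance: dm/dt = 0 − Q_out C = −Q_out m/V(t).
dm/m = −Q_out dt/(V₀ − 43.000 t); integrating gives ln(m/m₀) = −(Q_out/(Q_in−Q_out)) ln(V/V₀).
m = m₀ (V₀/V)^(Q_out/(Q_in−Q_out)) = 18.5 × (1580/1293.2)^(-4.1628) = 8.0358 g.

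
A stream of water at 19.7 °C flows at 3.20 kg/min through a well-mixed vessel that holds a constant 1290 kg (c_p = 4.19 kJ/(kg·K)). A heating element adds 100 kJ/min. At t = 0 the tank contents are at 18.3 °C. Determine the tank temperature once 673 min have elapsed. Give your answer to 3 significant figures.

Energy balance: M c_p dT/dt = ṁ c_p (T_in − T) + 100.
Rearrange: dT/dt = (T_ss − T)/τ with τ = M/ṁ = 403.12 min and T_ss = T_in + Q̇/(ṁ c_p) = 27.158 °C.
Solution: T(t) = T_ss + (T₀ − T_ss) e^(−t/τ).
T(673) = 27.158 + (-8.8582)·e^(−673/403.12) = 27.158 + (-8.8582)·0.18835 = 25.490 °C.

25.5 °C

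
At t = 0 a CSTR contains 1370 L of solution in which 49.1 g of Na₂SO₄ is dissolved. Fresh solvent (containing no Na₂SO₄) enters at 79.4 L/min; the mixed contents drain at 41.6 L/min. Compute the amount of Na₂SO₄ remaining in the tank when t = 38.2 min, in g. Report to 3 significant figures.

Let m(t) be the amount of Na₂SO₄. Volume: V(t) = V₀ + (Q_in − Q_out) t = 1370 + 37.800 t; V(38.2) = 2814.0 L.
Species balance (pure solvent in): dm/dt = −Q_out · m/V(t).
dm/m = −Q_out dt/(V₀ + 37.800 t); integrating gives ln(m/m₀) = −(Q_out/(Q_in−Q_out)) ln(V/V₀).
m = m₀ (V₀/V)^(Q_out/(Q_in−Q_out)) = 49.1 × (1370/2814.0)^(1.1005) = 22.236 g.

22.2 g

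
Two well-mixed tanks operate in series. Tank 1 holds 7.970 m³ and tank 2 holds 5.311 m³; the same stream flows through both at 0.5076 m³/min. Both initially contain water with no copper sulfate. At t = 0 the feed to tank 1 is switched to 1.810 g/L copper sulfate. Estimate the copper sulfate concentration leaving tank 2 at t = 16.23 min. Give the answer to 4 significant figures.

Each tank obeys Vᵢ dCᵢ/dt = Q(Cᵢ₋₁ − Cᵢ), so τᵢ = Vᵢ/Q.
τ₁ = 7.970/0.5076 = 15.7013 min; τ₂ = 5.311/0.5076 = 10.4630 min.
Solving the cascade with C₁(0)=C₂(0)=0 gives C₂(t) = C_in[1 − (τ₁ e^(−t/τ₁) − τ₂ e^(−t/τ₂))/(τ₁ − τ₂)].
At t = 16.23: e^(−t/τ₁) = 0.355699, e^(−t/τ₂) = 0.211996.
C₂ = 1.810·[1 − (15.7013·0.355699 − 10.4630·0.211996)/(5.23838)] = 1.810·0.357273 = 0.646665 g/L.

0.6467 g/L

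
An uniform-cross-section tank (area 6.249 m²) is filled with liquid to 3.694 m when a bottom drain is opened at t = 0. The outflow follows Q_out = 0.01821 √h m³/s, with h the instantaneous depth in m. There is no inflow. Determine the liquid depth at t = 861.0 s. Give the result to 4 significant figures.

With no inflow, A dh/dt = −0.01821 √h.
This is separable: 2 d(√h)/dt = −0.01821/A, so √h = √h₀ − (0.01821/(2A)) t.
√h = √3.694 − 0.01821·861.0/(2·6.249) = 1.92198 − 1.25451 = 0.667473.
h = 0.667473² = 0.445520 m.

0.4455 m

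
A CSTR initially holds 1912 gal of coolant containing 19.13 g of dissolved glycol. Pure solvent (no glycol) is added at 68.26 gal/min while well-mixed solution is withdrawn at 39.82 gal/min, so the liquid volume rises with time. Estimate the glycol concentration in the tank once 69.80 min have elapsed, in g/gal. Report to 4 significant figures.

0.001811 g/gal

Let m(t) be the amount of glycol. Volume: V(t) = V₀ + (Q_in − Q_out) t = 1912 + 28.4400 t; V(69.80) = 3897.11 gal.
No glycol enters, so dm/dt = −Q_out · (m/V).
Separate: dm/m = −Q_out dt/V(t) ⇒ ln(m/m₀) = −(Q_out/(Q_in−Q_out)) ln(V/V₀).
m = m₀ (V₀/V)^(Q_out/(Q_in−Q_out)) = 19.13 × (1912/3897.11)^(1.40014) = 7.05853 g.
C = m/V = 7.05853/3897.11 = 0.00181122 g/gal.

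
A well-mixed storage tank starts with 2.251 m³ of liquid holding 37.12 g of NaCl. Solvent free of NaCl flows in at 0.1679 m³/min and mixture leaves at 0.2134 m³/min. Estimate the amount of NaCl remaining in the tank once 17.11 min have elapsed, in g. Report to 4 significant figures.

5.071 g

Let m(t) be the amount of NaCl. Volume: V(t) = V₀ + (Q_in − Q_out) t = 2.251 − 0.0455000 t; V(17.11) = 1.47249 m³.
Species balance (pure solvent in): dm/dt = −Q_out · m/V(t).
dm/m = −Q_out dt/(V₀ − 0.0455000 t); integrating gives ln(m/m₀) = −(Q_out/(Q_in−Q_out)) ln(V/V₀).
m = m₀ (V₀/V)^(Q_out/(Q_in−Q_out)) = 37.12 × (2.251/1.47249)^(-4.69011) = 5.07130 g.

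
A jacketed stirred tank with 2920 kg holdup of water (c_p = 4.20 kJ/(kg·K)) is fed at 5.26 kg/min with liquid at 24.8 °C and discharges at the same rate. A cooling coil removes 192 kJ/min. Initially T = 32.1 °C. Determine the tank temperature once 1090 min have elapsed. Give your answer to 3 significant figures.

M c_p dT/dt = ṁ c_p (T_in − T) − Q̇.
Rearrange: dT/dt = (T_ss − T)/τ with τ = M/ṁ = 555.13 min and T_ss = T_in − Q̇/(ṁ c_p) = 16.109 °C.
T approaches T_ss exponentially: T(t) = T_ss + (T₀ − T_ss) e^(−t/τ).
T(1090) = 16.109 + (15.991)·e^(−1090/555.13) = 16.109 + (15.991)·0.14037 = 18.354 °C.

18.4 °C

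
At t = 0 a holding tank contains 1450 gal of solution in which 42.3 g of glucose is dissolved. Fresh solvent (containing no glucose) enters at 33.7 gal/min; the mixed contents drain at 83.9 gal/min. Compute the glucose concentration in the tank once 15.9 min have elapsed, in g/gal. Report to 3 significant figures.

0.0171 g/gal

Total volume: dV/dt = Q_in − Q_out = -50.200 gal/min, so V(t) = 1450 − 50.200 t and V(15.9) = 651.82 gal.
Species balance (pure solvent in): dm/dt = −Q_out · m/V(t).
dm/m = −Q_out dt/(V₀ − 50.200 t); integrating gives ln(m/m₀) = −(Q_out/(Q_in−Q_out)) ln(V/V₀).
m = m₀ (V₀/V)^(Q_out/(Q_in−Q_out)) = 42.3 × (1450/651.82)^(-1.6713) = 11.117 g.
C = m/V = 11.117/651.82 = 0.017056 g/gal.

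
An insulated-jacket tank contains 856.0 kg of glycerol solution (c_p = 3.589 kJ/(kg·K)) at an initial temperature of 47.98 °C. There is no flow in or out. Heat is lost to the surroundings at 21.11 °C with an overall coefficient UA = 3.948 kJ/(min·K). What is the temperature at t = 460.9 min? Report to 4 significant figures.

35.97 °C

M c_p dT/dt = −UA(T − T_amb).
dT/dt = (T_ss − T)/τ with T_ss = T_amb = 21.1100 °C, τ = M c_p/UA = 856.0·3.589/3.948 = 778.162 min.
Solution: T(t) = T_ss + (T₀ − T_ss) e^(−t/τ).
T(460.9) = 21.1100 + (26.8700)·0.553058 = 35.9707 °C.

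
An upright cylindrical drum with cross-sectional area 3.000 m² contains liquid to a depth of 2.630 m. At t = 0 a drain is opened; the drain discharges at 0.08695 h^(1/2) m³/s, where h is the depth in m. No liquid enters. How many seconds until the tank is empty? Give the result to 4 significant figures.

With no inflow, A dh/dt = −0.08695 √h.
Separate and integrate: 2(√h − √h₀) = −(0.08695/A) t.
Tank is empty when √h = 0: t_empty = 2A√h₀/0.08695.
t_empty = 2·3.000·√2.630/0.08695 = 6.00000·1.62173/0.08695 = 111.908 s.

111.9 s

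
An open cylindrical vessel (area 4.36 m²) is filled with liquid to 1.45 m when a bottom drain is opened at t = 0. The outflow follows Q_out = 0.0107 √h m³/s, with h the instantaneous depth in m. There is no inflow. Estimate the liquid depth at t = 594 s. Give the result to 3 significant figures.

0.226 m

Volume balance on the tank: A dh/dt = −0.0107 √h.
This is separable: 2 d(√h)/dt = −0.0107/A, so √h = √h₀ − (0.0107/(2A)) t.
√h = √1.45 − 0.0107·594/(2·4.36) = 1.2042 − 0.72888 = 0.47528.
h = 0.47528² = 0.22589 m.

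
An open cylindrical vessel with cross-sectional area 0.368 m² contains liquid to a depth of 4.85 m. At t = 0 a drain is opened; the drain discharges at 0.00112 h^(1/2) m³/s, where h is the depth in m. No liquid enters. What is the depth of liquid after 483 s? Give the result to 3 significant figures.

2.15 m

With no inflow, A dh/dt = −0.00112 √h.
Separate and integrate: 2(√h − √h₀) = −(0.00112/A) t.
√h = √4.85 − 0.00112·483/(2·0.368) = 2.2023 − 0.73500 = 1.4673.
h = 1.4673² = 2.1529 m.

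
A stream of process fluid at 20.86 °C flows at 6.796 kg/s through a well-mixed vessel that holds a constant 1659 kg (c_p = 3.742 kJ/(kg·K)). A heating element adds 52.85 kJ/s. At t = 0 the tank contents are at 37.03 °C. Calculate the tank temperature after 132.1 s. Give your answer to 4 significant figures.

31.14 °C

Heat balance on the well-mixed liquid: M c_p dT/dt = ṁ c_p (T_in − T) + 52.85.
Rearrange: dT/dt = (T_ss − T)/τ with τ = M/ṁ = 244.114 s and T_ss = T_in + Q̇/(ṁ c_p) = 22.9382 °C.
Solution: T(t) = T_ss + (T₀ − T_ss) e^(−t/τ).
T(132.1) = 22.9382 + (14.0918)·e^(−132.1/244.114) = 22.9382 + (14.0918)·0.582084 = 31.1408 °C.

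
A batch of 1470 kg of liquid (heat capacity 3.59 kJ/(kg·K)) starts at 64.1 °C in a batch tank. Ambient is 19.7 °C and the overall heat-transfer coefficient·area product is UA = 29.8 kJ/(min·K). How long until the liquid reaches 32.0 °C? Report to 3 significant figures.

M c_p dT/dt = −UA(T − T_amb).
τ = M c_p/UA = 177.09 min; T_ss = T_amb = 19.700 °C.
T(t) = T_ss + (T₀ − T_ss)e^(−t/τ); set T = 32.0:
t = −τ ln[(T − T_ss)/(T₀ − T_ss)] = −177.09 · ln(0.27703) = 227.32 min.

227 min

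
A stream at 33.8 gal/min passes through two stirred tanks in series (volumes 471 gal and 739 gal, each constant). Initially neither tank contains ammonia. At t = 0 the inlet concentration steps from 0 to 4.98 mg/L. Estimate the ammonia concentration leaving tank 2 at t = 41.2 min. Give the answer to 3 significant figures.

Time constants: τᵢ = Vᵢ/Q for each well-mixed tank.
τ₁ = 471/33.8 = 13.935 min; τ₂ = 739/33.8 = 21.864 min.
Solving the cascade with C₁(0)=C₂(0)=0 gives C₂(t) = C_in[1 − (τ₁ e^(−t/τ₁) − τ₂ e^(−t/τ₂))/(τ₁ − τ₂)].
At t = 41.2: e^(−t/τ₁) = 0.051995, e^(−t/τ₂) = 0.15192.
C₂ = 4.98·[1 − (13.935·0.051995 − 21.864·0.15192)/(-7.9290)] = 4.98·0.67246 = 3.3488 mg/L.

3.35 mg/L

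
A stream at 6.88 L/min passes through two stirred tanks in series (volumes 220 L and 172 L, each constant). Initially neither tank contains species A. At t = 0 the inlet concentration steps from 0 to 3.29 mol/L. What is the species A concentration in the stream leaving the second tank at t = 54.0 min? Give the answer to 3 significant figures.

1.86 mol/L

Each tank obeys Vᵢ dCᵢ/dt = Q(Cᵢ₋₁ − Cᵢ), so τᵢ = Vᵢ/Q.
τ₁ = 220/6.88 = 31.977 min; τ₂ = 172/6.88 = 25.000 min.
Solving the cascade with C₁(0)=C₂(0)=0 gives C₂(t) = C_in[1 − (τ₁ e^(−t/τ₁) − τ₂ e^(−t/τ₂))/(τ₁ − τ₂)].
At t = 54.0: e^(−t/τ₁) = 0.18475, e^(−t/τ₂) = 0.11533.
C₂ = 3.29·[1 − (31.977·0.18475 − 25.000·0.11533)/(6.9767)] = 3.29·0.56646 = 1.8636 mol/L.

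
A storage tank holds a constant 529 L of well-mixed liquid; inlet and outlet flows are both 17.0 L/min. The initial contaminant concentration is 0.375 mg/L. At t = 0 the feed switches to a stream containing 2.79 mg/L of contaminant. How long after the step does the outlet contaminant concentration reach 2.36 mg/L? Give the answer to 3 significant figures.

Transient balance on the dissolved component: V dC/dt = Q(C_in − C), so τ = V/Q = 31.118 min.
C(t) = C_in + (C₀ − C_in) e^(−t/τ). Set C = 2.36 and solve for t:
e^(−t/τ) = (C − C_in)/(C₀ − C_in) = (2.36 − 2.79)/(0.375 − 2.79) = 0.17805
t = −τ ln(…) = 31.118 × 1.7257 = 53.699 min.

53.7 min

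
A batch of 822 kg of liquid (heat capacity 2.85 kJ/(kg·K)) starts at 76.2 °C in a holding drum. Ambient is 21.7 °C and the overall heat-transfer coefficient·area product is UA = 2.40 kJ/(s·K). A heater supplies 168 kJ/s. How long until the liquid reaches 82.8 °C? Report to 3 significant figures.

M c_p dT/dt = −UA(T − T_amb) + Q̇.
τ = M c_p/UA = 976.13 s; T_ss = T_amb + Q̇/UA = 21.7 + 168/2.40 = 91.700 °C.
T(t) = T_ss + (T₀ − T_ss)e^(−t/τ); set T = 82.8:
t = −τ ln[(T − T_ss)/(T₀ − T_ss)] = −976.13 · ln(0.57419) = 541.54 s.

542 s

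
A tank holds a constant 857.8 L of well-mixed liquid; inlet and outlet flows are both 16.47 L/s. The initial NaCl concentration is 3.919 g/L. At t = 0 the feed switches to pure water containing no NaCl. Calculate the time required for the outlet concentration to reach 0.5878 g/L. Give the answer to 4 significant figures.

98.81 s

Species balance: V dC/dt = Q(C_in − C) ⇒ τ = V/Q = 52.0826 s.
C(t) = C_in + (C₀ − C_in) e^(−t/τ). Set C = 0.5878 and solve for t:
e^(−t/τ) = (C − C_in)/(C₀ − C_in) = (0.5878 − 0)/(3.919 − 0) = 0.149987
t = −τ ln(…) = 52.0826 × 1.89721 = 98.8113 s.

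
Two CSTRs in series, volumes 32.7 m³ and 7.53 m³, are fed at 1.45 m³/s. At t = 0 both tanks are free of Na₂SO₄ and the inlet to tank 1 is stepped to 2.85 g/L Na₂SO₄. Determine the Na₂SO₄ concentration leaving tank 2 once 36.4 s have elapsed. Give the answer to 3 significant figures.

2.11 g/L

Species balance on tank i: dCᵢ/dt = (Cᵢ₋₁ − Cᵢ)/τᵢ with τᵢ = Vᵢ/Q.
τ₁ = 32.7/1.45 = 22.552 s; τ₂ = 7.53/1.45 = 5.1931 s.
Tank 1: C₁ = C_in(1 − e^(−t/τ₁)). Tank 2 (τ₁ ≠ τ₂): C₂ = C_in[1 − (τ₁ e^(−t/τ₁) − τ₂ e^(−t/τ₂))/(τ₁ − τ₂)].
At t = 36.4: e^(−t/τ₁) = 0.19908, e^(−t/τ₂) = 0.00090344.
C₂ = 2.85·[1 − (22.552·0.19908 − 5.1931·0.00090344)/(17.359)] = 2.85·0.74164 = 2.1137 g/L.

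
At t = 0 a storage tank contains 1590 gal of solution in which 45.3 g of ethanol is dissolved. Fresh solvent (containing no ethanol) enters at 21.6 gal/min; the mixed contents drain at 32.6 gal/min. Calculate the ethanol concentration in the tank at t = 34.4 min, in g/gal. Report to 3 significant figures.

Total volume: dV/dt = Q_in − Q_out = -11.000 gal/min, so V(t) = 1590 − 11.000 t and V(34.4) = 1211.6 gal.
Species balance (pure solvent in): dm/dt = −Q_out · m/V(t).
dm/m = −Q_out dt/(V₀ − 11.000 t); integrating gives ln(m/m₀) = −(Q_out/(Q_in−Q_out)) ln(V/V₀).
m = m₀ (V₀/V)^(Q_out/(Q_in−Q_out)) = 45.3 × (1590/1211.6)^(-2.9636) = 20.243 g.
C = m/V = 20.243/1211.6 = 0.016708 g/gal.

0.0167 g/gal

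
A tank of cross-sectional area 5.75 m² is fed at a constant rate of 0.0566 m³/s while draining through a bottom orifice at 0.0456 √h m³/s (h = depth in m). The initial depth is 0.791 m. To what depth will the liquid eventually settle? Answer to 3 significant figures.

Level balance: A dh/dt = 0.0566 − 0.0456 √h. Setting dh/dt = 0:
Q_in = 0.0456 √h_ss ⇒ √h_ss = 0.0566/0.0456 = 1.2412.
h_ss = 1.2412² = 1.5406 m. (Since h₀ = 0.791 m < h_ss, the level will rise toward this value.)

1.54 m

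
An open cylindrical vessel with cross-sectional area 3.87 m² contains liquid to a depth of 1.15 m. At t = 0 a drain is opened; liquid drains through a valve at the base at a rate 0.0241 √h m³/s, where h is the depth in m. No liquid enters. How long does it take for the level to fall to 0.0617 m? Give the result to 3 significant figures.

A dh/dt = −Q_out = −0.0241 √h.
∫ h^(−1/2) dh = −(0.0241/A) ∫ dt, giving 2√h = 2√h₀ − (0.0241/A) t.
t = 2A(√h₀ − √h)/0.0241 = 2·3.87·(√1.15 − √0.0617)/0.0241
  = 7.7400 × (1.0724 − 0.24839) / 0.0241 = 264.63 s.

265 s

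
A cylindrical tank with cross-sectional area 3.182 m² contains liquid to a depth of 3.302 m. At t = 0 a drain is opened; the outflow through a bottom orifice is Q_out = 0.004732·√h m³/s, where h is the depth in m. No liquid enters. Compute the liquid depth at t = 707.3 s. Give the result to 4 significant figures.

Unsteady balance on liquid volume: A dh/dt = −0.004732 √h.
∫ h^(−1/2) dh = −(0.004732/A) ∫ dt, giving 2√h = 2√h₀ − (0.004732/A) t.
√h = √3.302 − 0.004732·707.3/(2·3.182) = 1.81714 − 0.525918 = 1.29122.
h = 1.29122² = 1.66726 m.

1.667 m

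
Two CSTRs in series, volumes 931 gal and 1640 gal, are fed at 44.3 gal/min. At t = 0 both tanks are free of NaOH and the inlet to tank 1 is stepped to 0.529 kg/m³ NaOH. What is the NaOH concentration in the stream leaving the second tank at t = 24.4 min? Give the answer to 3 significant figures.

Each tank obeys Vᵢ dCᵢ/dt = Q(Cᵢ₋₁ − Cᵢ), so τᵢ = Vᵢ/Q.
τ₁ = 931/44.3 = 21.016 min; τ₂ = 1640/44.3 = 37.020 min.
Solving the cascade with C₁(0)=C₂(0)=0 gives C₂(t) = C_in[1 − (τ₁ e^(−t/τ₁) − τ₂ e^(−t/τ₂))/(τ₁ − τ₂)].
At t = 24.4: e^(−t/τ₁) = 0.31316, e^(−t/τ₂) = 0.51732.
C₂ = 0.529·[1 − (21.016·0.31316 − 37.020·0.51732)/(-16.005)] = 0.529·0.21460 = 0.11352 kg/m³.

0.114 kg/m³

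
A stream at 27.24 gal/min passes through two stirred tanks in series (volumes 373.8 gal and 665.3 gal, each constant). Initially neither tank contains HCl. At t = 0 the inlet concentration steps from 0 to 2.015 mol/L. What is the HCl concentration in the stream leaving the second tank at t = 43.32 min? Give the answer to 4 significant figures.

Time constants: τᵢ = Vᵢ/Q for each well-mixed tank.
τ₁ = 373.8/27.24 = 13.7225 min; τ₂ = 665.3/27.24 = 24.4236 min.
Solving the cascade with C₁(0)=C₂(0)=0 gives C₂(t) = C_in[1 − (τ₁ e^(−t/τ₁) − τ₂ e^(−t/τ₂))/(τ₁ − τ₂)].
At t = 43.32: e^(−t/τ₁) = 0.0425589, e^(−t/τ₂) = 0.169705.
C₂ = 2.015·[1 − (13.7225·0.0425589 − 24.4236·0.169705)/(-10.7012)] = 2.015·0.667250 = 1.34451 mol/L.

1.345 mol/L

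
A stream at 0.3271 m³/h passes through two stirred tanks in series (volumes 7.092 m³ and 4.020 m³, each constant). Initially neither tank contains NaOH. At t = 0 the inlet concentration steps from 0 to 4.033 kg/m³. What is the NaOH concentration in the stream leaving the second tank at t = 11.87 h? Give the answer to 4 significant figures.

Species balance on tank i: dCᵢ/dt = (Cᵢ₋₁ − Cᵢ)/τᵢ with τᵢ = Vᵢ/Q.
τ₁ = 7.092/0.3271 = 21.6814 h; τ₂ = 4.020/0.3271 = 12.2898 h.
Solving the cascade with C₁(0)=C₂(0)=0 gives C₂(t) = C_in[1 − (τ₁ e^(−t/τ₁) − τ₂ e^(−t/τ₂))/(τ₁ − τ₂)].
At t = 11.87: e^(−t/τ₁) = 0.578410, e^(−t/τ₂) = 0.380663.
C₂ = 4.033·[1 − (21.6814·0.578410 − 12.2898·0.380663)/(9.39162)] = 4.033·0.162821 = 0.656655 kg/m³.

0.6567 kg/m³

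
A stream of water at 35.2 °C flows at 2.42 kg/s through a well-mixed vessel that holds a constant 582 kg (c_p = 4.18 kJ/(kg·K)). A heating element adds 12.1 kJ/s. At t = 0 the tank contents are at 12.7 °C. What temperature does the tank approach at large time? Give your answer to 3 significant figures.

36.4 °C

Unsteady energy balance on the tank contents: M c_p dT/dt = ṁ c_p (T_in − T) + 12.1.
At steady state dT/dt = 0 ⇒ T_ss = T_in + Q̇/(ṁ c_p) = 35.2 + 12.1/(2.42·4.18) = 36.396 °C.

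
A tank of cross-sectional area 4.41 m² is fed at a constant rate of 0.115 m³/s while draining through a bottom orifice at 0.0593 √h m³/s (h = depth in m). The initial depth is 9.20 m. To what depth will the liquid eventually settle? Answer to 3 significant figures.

Level balance: A dh/dt = 0.115 − 0.0593 √h. Setting dh/dt = 0:
Q_in = 0.0593 √h_ss ⇒ √h_ss = 0.115/0.0593 = 1.9393.
h_ss = 1.9393² = 3.7609 m. (Since h₀ = 9.20 m > h_ss, the level will fall toward this value.)

3.76 m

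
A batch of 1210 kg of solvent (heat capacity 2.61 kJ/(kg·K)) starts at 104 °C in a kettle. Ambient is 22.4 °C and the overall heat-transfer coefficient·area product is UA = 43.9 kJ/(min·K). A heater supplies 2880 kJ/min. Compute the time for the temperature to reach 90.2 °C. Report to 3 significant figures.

143 min

M c_p dT/dt = −UA(T − T_amb) + Q̇.
τ = M c_p/UA = 71.938 min; T_ss = T_amb + Q̇/UA = 22.4 + 2880/43.9 = 88.004 °C.
T(t) = T_ss + (T₀ − T_ss)e^(−t/τ); set T = 90.2:
t = −τ ln[(T − T_ss)/(T₀ − T_ss)] = −71.938 · ln(0.13730) = 142.84 min.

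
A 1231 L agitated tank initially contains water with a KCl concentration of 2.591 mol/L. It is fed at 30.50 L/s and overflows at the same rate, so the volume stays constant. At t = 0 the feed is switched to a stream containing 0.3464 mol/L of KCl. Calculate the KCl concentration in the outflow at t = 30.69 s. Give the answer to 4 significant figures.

Mass balance on the solute (V constant): V dC/dt = Q(C_in − C).
Rewrite as dC/dt + C/τ = C_in/τ, τ = V/Q = 40.3607 s.
C approaches C_in exponentially: C(t) = C_in + (C₀ − C_in) e^(−t/τ).
C(30.69) = 0.3464 + (2.591 − 0.3464)·e^(−30.69/40.3607) = 0.3464 + (2.24460)·0.467482 = 1.39571 mol/L.

1.396 mol/L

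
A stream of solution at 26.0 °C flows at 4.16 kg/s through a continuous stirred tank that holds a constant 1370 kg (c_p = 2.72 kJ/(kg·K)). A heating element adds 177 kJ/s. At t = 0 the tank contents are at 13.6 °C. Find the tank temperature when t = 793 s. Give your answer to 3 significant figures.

39.1 °C

Energy balance: M c_p dT/dt = ṁ c_p (T_in − T) + 177.
τ = M/ṁ = 329.33 s; T_ss = T_in + Q̇/(ṁ c_p) = 26.0 + 177/(4.16·2.72) = 41.643 °C.
This is linear first-order; T(t) = T_ss + (T₀ − T_ss) e^(−t/τ).
T(793) = 41.643 + (-28.043)·e^(−793/329.33) = 41.643 + (-28.043)·0.090000 = 39.119 °C.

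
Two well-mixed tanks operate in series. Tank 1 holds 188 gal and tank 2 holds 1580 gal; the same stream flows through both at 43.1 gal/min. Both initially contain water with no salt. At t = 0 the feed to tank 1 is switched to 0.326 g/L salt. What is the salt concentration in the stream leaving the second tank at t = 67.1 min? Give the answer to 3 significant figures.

0.267 g/L

Each tank obeys Vᵢ dCᵢ/dt = Q(Cᵢ₋₁ − Cᵢ), so τᵢ = Vᵢ/Q.
τ₁ = 188/43.1 = 4.3619 min; τ₂ = 1580/43.1 = 36.659 min.
Solving the cascade with C₁(0)=C₂(0)=0 gives C₂(t) = C_in[1 − (τ₁ e^(−t/τ₁) − τ₂ e^(−t/τ₂))/(τ₁ − τ₂)].
At t = 67.1: e^(−t/τ₁) = 2.0856e-07, e^(−t/τ₂) = 0.16035.
C₂ = 0.326·[1 − (4.3619·2.0856e-07 − 36.659·0.16035)/(-32.297)] = 0.326·0.81799 = 0.26667 g/L.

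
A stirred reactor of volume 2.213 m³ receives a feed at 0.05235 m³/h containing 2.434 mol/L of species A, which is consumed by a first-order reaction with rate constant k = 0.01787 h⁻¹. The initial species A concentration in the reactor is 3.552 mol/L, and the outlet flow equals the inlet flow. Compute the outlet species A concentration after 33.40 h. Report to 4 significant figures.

1.928 mol/L

Species balance: V dC/dt = Q C_in − Q C − k V C.
This is linear with rate a = Q/V + k = 0.0415257 h⁻¹.
C_ss = Q C_in/(Q + kV) = 1.38656 mol/L; C(t) = C_ss + (C₀ − C_ss) e^(−a t).
C(33.40) = 1.38656 + (2.16544)·e^(−0.0415257·33.40) = 1.38656 + (2.16544)·0.249834 = 1.92756 mol/L.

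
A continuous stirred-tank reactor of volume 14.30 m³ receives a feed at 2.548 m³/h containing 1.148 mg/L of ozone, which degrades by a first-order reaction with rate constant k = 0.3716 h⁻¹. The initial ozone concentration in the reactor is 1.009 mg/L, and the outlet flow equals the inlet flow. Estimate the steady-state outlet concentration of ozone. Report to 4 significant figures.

Species balance: V dC/dt = Q C_in − Q C − k V C.
Steady state (dC/dt = 0): C_ss = Q C_in/(Q + kV) = C_in/(1 + kV/Q).
C_ss = 2.548·1.148/(2.548 + 0.3716·14.30) = 2.92510/7.86188 = 0.372062 mg/L.

0.3721 mg/L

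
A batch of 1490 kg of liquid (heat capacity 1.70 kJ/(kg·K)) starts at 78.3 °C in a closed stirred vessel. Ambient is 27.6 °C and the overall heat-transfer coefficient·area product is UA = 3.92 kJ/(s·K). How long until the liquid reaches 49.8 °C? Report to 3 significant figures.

M c_p dT/dt = −UA(T − T_amb).
τ = M c_p/UA = 646.17 s; T_ss = T_amb = 27.600 °C.
T(t) = T_ss + (T₀ − T_ss)e^(−t/τ); set T = 49.8:
t = −τ ln[(T − T_ss)/(T₀ − T_ss)] = −646.17 · ln(0.43787) = 533.63 s.

534 s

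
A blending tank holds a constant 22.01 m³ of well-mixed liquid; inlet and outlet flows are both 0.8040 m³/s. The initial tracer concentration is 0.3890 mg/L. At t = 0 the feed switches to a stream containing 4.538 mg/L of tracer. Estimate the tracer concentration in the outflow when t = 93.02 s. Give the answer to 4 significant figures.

4.399 mg/L

Species balance on the tank: V dC/dt = Q(C_in − C).
Time constant τ = V/Q = 22.01/0.8040 = 27.3756 s.
This is linear first-order; C(t) = C_in + (C₀ − C_in) e^(−t/τ).
C(93.02) = 4.538 + (0.3890 − 4.538)·e^(−93.02/27.3756) = 4.538 + (-4.14900)·0.0334430 = 4.39925 mg/L.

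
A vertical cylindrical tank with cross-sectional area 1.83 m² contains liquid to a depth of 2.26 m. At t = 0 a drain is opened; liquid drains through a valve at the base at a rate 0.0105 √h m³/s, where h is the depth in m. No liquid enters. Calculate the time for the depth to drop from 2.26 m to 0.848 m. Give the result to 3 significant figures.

With no inflow, A dh/dt = −0.0105 √h.
This is separable: 2 d(√h)/dt = −0.0105/A, so √h = √h₀ − (0.0105/(2A)) t.
t = 2A(√h₀ − √h)/0.0105 = 2·1.83·(√2.26 − √0.848)/0.0105
  = 3.6600 × (1.5033 − 0.92087) / 0.0105 = 203.03 s.

203 s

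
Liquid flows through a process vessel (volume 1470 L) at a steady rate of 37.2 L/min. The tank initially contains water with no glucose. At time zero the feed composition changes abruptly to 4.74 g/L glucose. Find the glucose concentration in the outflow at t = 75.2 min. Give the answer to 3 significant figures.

4.03 g/L

Accumulation = in − out for the solute gives V dC/dt = Q(C_in − C).
Rewrite as dC/dt + C/τ = C_in/τ, τ = V/Q = 39.516 min.
Integrating: C(t) = C_in + (C₀ − C_in) e^(−t/τ).
C(75.2) = 4.74 + (0 − 4.74)·e^(−75.2/39.516) = 4.74 + (-4.7400)·0.14912 = 4.0332 g/L.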